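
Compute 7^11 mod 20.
3

Use repeated squaring. Binary(11) = 1011. Walk through the bits of the exponent 11 left-to-right: at each bit after the leading one, square the running value, then multiply by 7 if the bit is 1 (always reducing mod 20):
  bit 1 = 1 (leading): start with 7.
  bit 2 = 0: square 7^2 = 49 ≡ 9 (mod 20).
  bit 3 = 1: square 9^2 = 81 ≡ 1; bit is 1, so multiply 1·7 = 7 (mod 20).
  bit 4 = 1: square 7^2 = 49 ≡ 9; bit is 1, so multiply 9·7 = 63 ≡ 3 (mod 20).
Final value: 7^11 ≡ 3 (mod 20).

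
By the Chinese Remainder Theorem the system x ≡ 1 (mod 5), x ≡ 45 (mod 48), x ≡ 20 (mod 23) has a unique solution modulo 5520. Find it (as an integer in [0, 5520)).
x ≡ 1101 (mod 5520); the representative in [0, 5520) is 1101

The moduli 5, 48, 23 are pairwise coprime, so by the CRT there is a unique solution mod 5·48·23 = 5520.
Solve by successive substitution. Start with x ≡ 1 (mod 5).
  Combine with x ≡ 45 (mod 48): write x = 1 + 5·t and require 1 + 5·t ≡ 45 (mod 48), i.e. 5·t ≡ 45 − 1 ≡ 44 (mod 48). Since 5^(−1) ≡ 29 (mod 48), t ≡ 29·44 ≡ 28 (mod 48). So x ≡ 1 + 5·28 = 141 (mod 240).
  Combine with x ≡ 20 (mod 23): write x = 141 + 240·t and require 141 + 240·t ≡ 20 (mod 23), i.e. 240·t ≡ 20 − 141 ≡ 17 (mod 23). Since 240^(−1) ≡ 7 (mod 23) (240 ≡ 10 (mod 23)), t ≡ 7·17 ≡ 4 (mod 23). So x ≡ 141 + 240·4 = 1101 (mod 5520).
Unique solution in [0, 5520): x = 1101.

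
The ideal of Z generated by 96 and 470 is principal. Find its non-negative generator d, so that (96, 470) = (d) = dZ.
In the PID Z, (a, b) is generated by gcd(a, b). Compute gcd(470, 96) with the extended Euclidean algorithm, tracking rows (r, s, t) with s·470 + t·96 = r:
  row A: (470, 1, 0)   [1·470 + 0·96 = 470]
  row B: (96, 0, 1)   [0·470 + 1·96 = 96]
  470 = 4·96 + 86   → row C = row A − 4·row B = (86, 1, −4)   [check: 1·470 − 4·96 = 86]
  96 = 1·86 + 10   → row D = row B − 1·row C = (10, −1, 5)   [check: −1·470 + 5·96 = 10]
  86 = 8·10 + 6   → row E = row C − 8·row D = (6, 9, −44)   [check: 9·470 − 44·96 = 6]
  10 = 1·6 + 4   → row F = row D − 1·row E = (4, −10, 49)   [check: −10·470 + 49·96 = 4]
  6 = 1·4 + 2   → row G = row E − 1·row F = (2, 19, −93)   [check: 19·470 − 93·96 = 2]
  4 = 2·2 + 0   → remainder 0, stop. gcd = 2 (last nonzero row G).
So gcd(96, 470) = 2, with Bézout identity 19·470 − 93·96 = 2. Containment (⊇): the Bézout identity exhibits 2 as an element of (96, 470), giving (2) ⊆ (96, 470). Containment (⊆): since 2 | 96 and 2 | 470 (96 = 2·48, 470 = 2·235), every Z-linear combination of 96 and 470 is divisible by 2, so (96, 470) ⊆ (2). Therefore (96, 470) = (2), d = 2.

Final answer: (96, 470) = (2); d = 2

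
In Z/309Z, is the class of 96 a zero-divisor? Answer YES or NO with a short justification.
gcd(96, 309) = 3 > 1, so 96 is not a unit in Z/309Z. In Z/nZ every nonzero non-unit is a zero-divisor: explicitly, take b = 309/gcd = 103 ≠ 0 (mod 309); then 96·103 = 9888 = 32·309, i.e. 96·103 ≡ 0 (mod 309). So 96 is a zero-divisor.

Final answer: YES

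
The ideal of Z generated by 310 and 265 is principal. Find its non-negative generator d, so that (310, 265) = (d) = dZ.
(310, 265) = (5); d = 5

In the PID Z, (a, b) is generated by gcd(a, b). Compute gcd(310, 265) with the extended Euclidean algorithm, tracking rows (r, s, t) with s·310 + t·265 = r:
  row A: (310, 1, 0)   [1·310 + 0·265 = 310]
  row B: (265, 0, 1)   [0·310 + 1·265 = 265]
  310 = 1·265 + 45   → row C = row A − 1·row B = (45, 1, −1)   [check: 1·310 − 1·265 = 45]
  265 = 5·45 + 40   → row D = row B − 5·row C = (40, −5, 6)   [check: −5·310 + 6·265 = 40]
  45 = 1·40 + 5   → row E = row C − 1·row D = (5, 6, −7)   [check: 6·310 − 7·265 = 5]
  40 = 8·5 + 0   → remainder 0, stop. gcd = 5 (last nonzero row E).
So gcd(310, 265) = 5, with Bézout identity 6·310 − 7·265 = 5. Containment (⊇): the Bézout identity exhibits 5 as an element of (310, 265), giving (5) ⊆ (310, 265). Containment (⊆): since 5 | 310 and 5 | 265 (310 = 5·62, 265 = 5·53), every Z-linear combination of 310 and 265 is divisible by 5, so (310, 265) ⊆ (5). Therefore (310, 265) = (5), d = 5.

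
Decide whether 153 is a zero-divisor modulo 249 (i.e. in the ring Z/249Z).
YES

gcd(153, 249) = 3 > 1, so 153 is not a unit in Z/249Z. In Z/nZ every nonzero non-unit is a zero-divisor: explicitly, take b = 249/gcd = 83 ≠ 0 (mod 249); then 153·83 = 12699 = 51·249, i.e. 153·83 ≡ 0 (mod 249). So 153 is a zero-divisor.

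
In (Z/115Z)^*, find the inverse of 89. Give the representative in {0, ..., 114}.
Apply the extended Euclidean algorithm to (115, 89), tracking rows (r, s, t) with s·115 + t·89 = r. Each division r_prev = q·r_cur + r_new produces the new row as (previous row) − q·(current row):
  row A: (115, 1, 0)   [1·115 + 0·89 = 115]
  row B: (89, 0, 1)   [0·115 + 1·89 = 89]
  115 = 1·89 + 26   → row C = row A − 1·row B = (26, 1, −1)   [check: 1·115 − 1·89 = 26]
  89 = 3·26 + 11   → row D = row B − 3·row C = (11, −3, 4)   [check: −3·115 + 4·89 = 11]
  26 = 2·11 + 4   → row E = row C − 2·row D = (4, 7, −9)   [check: 7·115 − 9·89 = 4]
  11 = 2·4 + 3   → row F = row D − 2·row E = (3, −17, 22)   [check: −17·115 + 22·89 = 3]
  4 = 1·3 + 1   → row G = row E − 1·row F = (1, 24, −31)   [check: 24·115 − 31·89 = 1]
  3 = 3·1 + 0   → remainder 0, stop. gcd = 1 (last nonzero row G).
The gcd is 1, so 89 is invertible mod 115. The last nonzero row gives 24·115 − 31·89 = 1, so t = −31. So 89^(−1) ≡ −31 ≡ 84 (mod 115). Verify: 89 · 84 = 7476 ≡ 1 (mod 115). ✓

Final answer: 89^(−1) ≡ 84 (mod 115)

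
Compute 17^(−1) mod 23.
Apply the extended Euclidean algorithm to (23, 17), tracking rows (r, s, t) with s·23 + t·17 = r. Each division r_prev = q·r_cur + r_new produces the new row as (previous row) − q·(current row):
  row A: (23, 1, 0)   [1·23 + 0·17 = 23]
  row B: (17, 0, 1)   [0·23 + 1·17 = 17]
  23 = 1·17 + 6   → row C = row A − 1·row B = (6, 1, −1)   [check: 1·23 − 1·17 = 6]
  17 = 2·6 + 5   → row D = row B − 2·row C = (5, −2, 3)   [check: −2·23 + 3·17 = 5]
  6 = 1·5 + 1   → row E = row C − 1·row D = (1, 3, −4)   [check: 3·23 − 4·17 = 1]
  5 = 5·1 + 0   → remainder 0, stop. gcd = 1 (last nonzero row E).
The gcd is 1, so 17 is invertible mod 23. The last nonzero row gives 3·23 − 4·17 = 1, so t = −4. So 17^(−1) ≡ −4 ≡ 19 (mod 23). Verify: 17 · 19 = 323 ≡ 1 (mod 23). ✓

Final answer: 17^(−1) ≡ 19 (mod 23)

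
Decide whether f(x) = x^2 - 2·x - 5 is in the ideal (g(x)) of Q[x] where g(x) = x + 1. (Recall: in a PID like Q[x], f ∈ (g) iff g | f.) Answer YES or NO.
In Q[x] the ideal (g) consists of all multiples of g, so f ∈ (g) iff g | f, i.e. iff the remainder of f on division by g is 0. Divide f by g (g is monic, so eliminate the leading term of the running remainder at each step):
  leading term x^2: subtract (x)·g(x) = x^2 + x, leaving -3·x - 5
  leading term -3·x: subtract (-3)·g(x) = -3·x - 3, leaving -2
The remainder r(x) = -2 ≠ 0 (and deg r < deg g), so g ∤ f, i.e. f ∉ (g).

Final answer: NO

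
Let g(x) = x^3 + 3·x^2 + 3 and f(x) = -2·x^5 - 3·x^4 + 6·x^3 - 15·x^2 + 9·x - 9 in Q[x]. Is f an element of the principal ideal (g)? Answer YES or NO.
YES

In Q[x] the ideal (g) consists of all multiples of g, so f ∈ (g) iff g | f, i.e. iff the remainder of f on division by g is 0. Divide f by g (g is monic, so eliminate the leading term of the running remainder at each step):
  leading term -2·x^5: subtract (-2·x^2)·g(x) = -2·x^5 - 6·x^4 - 6·x^2, leaving 3·x^4 + 6·x^3 - 9·x^2 + 9·x - 9
  leading term 3·x^4: subtract (3·x)·g(x) = 3·x^4 + 9·x^3 + 9·x, leaving -3·x^3 - 9·x^2 - 9
  leading term -3·x^3: subtract (-3)·g(x) = -3·x^3 - 9·x^2 - 9, leaving 0
The remainder is 0, so f(x) = g(x) · h(x) with h(x) = -2·x^2 + 3·x - 3. Hence g | f, i.e. f ∈ (g).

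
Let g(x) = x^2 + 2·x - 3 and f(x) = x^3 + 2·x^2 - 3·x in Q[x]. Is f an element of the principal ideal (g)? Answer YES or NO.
YES

In Q[x] the ideal (g) consists of all multiples of g, so f ∈ (g) iff g | f, i.e. iff the remainder of f on division by g is 0. Divide f by g (g is monic, so eliminate the leading term of the running remainder at each step):
  leading term x^3: subtract (x)·g(x) = x^3 + 2·x^2 - 3·x, leaving 0
The remainder is 0, so f(x) = g(x) · h(x) with h(x) = x. Hence g | f, i.e. f ∈ (g).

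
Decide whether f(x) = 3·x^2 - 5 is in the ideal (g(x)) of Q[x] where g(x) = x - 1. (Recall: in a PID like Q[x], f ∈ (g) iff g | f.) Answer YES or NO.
NO

In Q[x] the ideal (g) consists of all multiples of g, so f ∈ (g) iff g | f, i.e. iff the remainder of f on division by g is 0. Divide f by g (g is monic, so eliminate the leading term of the running remainder at each step):
  leading term 3·x^2: subtract (3·x)·g(x) = 3·x^2 - 3·x, leaving 3·x - 5
  leading term 3·x: subtract (3)·g(x) = 3·x - 3, leaving -2
The remainder r(x) = -2 ≠ 0 (and deg r < deg g), so g ∤ f, i.e. f ∉ (g).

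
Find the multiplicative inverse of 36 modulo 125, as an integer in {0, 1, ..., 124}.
Apply the extended Euclidean algorithm to (125, 36), tracking rows (r, s, t) with s·125 + t·36 = r. Each division r_prev = q·r_cur + r_new produces the new row as (previous row) − q·(current row):
  row A: (125, 1, 0)   [1·125 + 0·36 = 125]
  row B: (36, 0, 1)   [0·125 + 1·36 = 36]
  125 = 3·36 + 17   → row C = row A − 3·row B = (17, 1, −3)   [check: 1·125 − 3·36 = 17]
  36 = 2·17 + 2   → row D = row B − 2·row C = (2, −2, 7)   [check: −2·125 + 7·36 = 2]
  17 = 8·2 + 1   → row E = row C − 8·row D = (1, 17, −59)   [check: 17·125 − 59·36 = 1]
  2 = 2·1 + 0   → remainder 0, stop. gcd = 1 (last nonzero row E).
The gcd is 1, so 36 is invertible mod 125. The last nonzero row gives 17·125 − 59·36 = 1, so t = −59. So 36^(−1) ≡ −59 ≡ 66 (mod 125). Verify: 36 · 66 = 2376 ≡ 1 (mod 125). ✓

Final answer: 36^(−1) ≡ 66 (mod 125)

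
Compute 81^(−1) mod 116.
Apply the extended Euclidean algorithm to (116, 81), tracking rows (r, s, t) with s·116 + t·81 = r. Each division r_prev = q·r_cur + r_new produces the new row as (previous row) − q·(current row):
  row A: (116, 1, 0)   [1·116 + 0·81 = 116]
  row B: (81, 0, 1)   [0·116 + 1·81 = 81]
  116 = 1·81 + 35   → row C = row A − 1·row B = (35, 1, −1)   [check: 1·116 − 1·81 = 35]
  81 = 2·35 + 11   → row D = row B − 2·row C = (11, −2, 3)   [check: −2·116 + 3·81 = 11]
  35 = 3·11 + 2   → row E = row C − 3·row D = (2, 7, −10)   [check: 7·116 − 10·81 = 2]
  11 = 5·2 + 1   → row F = row D − 5·row E = (1, −37, 53)   [check: −37·116 + 53·81 = 1]
  2 = 2·1 + 0   → remainder 0, stop. gcd = 1 (last nonzero row F).
The gcd is 1, so 81 is invertible mod 116. The last nonzero row gives −37·116 + 53·81 = 1, so t = 53. So 81^(−1) ≡ 53 (mod 116). Verify: 81 · 53 = 4293 ≡ 1 (mod 116). ✓

Final answer: 81^(−1) ≡ 53 (mod 116)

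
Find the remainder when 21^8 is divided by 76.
Use repeated squaring. Binary(8) = 1000. Walk through the bits of the exponent 8 left-to-right: at each bit after the leading one, square the running value, then multiply by 21 if the bit is 1 (always reducing mod 76):
  bit 1 = 1 (leading): start with 21.
  bit 2 = 0: square 21^2 = 441 ≡ 61 (mod 76).
  bit 3 = 0: square 61^2 = 3721 ≡ 73 (mod 76).
  bit 4 = 0: square 73^2 = 5329 ≡ 9 (mod 76).
Final value: 21^8 ≡ 9 (mod 76).

Final answer: 9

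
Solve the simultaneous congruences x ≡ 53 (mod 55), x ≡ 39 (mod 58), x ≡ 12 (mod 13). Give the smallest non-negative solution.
x ≡ 20513 (mod 41470); the representative in [0, 41470) is 20513

The moduli 55, 58, 13 are pairwise coprime, so by the CRT there is a unique solution mod 55·58·13 = 41470.
Solve by successive substitution. Start with x ≡ 53 (mod 55).
  Combine with x ≡ 39 (mod 58): write x = 53 + 55·t and require 53 + 55·t ≡ 39 (mod 58), i.e. 55·t ≡ 39 − 53 ≡ 44 (mod 58). Since 55^(−1) ≡ 19 (mod 58), t ≡ 19·44 ≡ 24 (mod 58). So x ≡ 53 + 55·24 = 1373 (mod 3190).
  Combine with x ≡ 12 (mod 13): write x = 1373 + 3190·t and require 1373 + 3190·t ≡ 12 (mod 13), i.e. 3190·t ≡ 12 − 1373 ≡ 4 (mod 13). Since 3190^(−1) ≡ 8 (mod 13) (3190 ≡ 5 (mod 13)), t ≡ 8·4 ≡ 6 (mod 13). So x ≡ 1373 + 3190·6 = 20513 (mod 41470).
Unique solution in [0, 41470): x = 20513.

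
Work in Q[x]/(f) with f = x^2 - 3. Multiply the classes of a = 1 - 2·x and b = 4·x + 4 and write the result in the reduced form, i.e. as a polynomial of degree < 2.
First multiply in Q[x] without reducing: a · b = -8·x^2 - 4·x + 4. Now divide by f(x) = x^2 - 3, eliminating the leading term at each step:
  leading term -8·x^2: subtract (-8)·f(x) = 24 - 8·x^2, leaving -4·x - 20
The degree is now < 2, so this is the remainder. Hence a · b ≡ -4·x - 20 in Q[x]/(f).

Final answer: a · b ≡ -4·x - 20 (mod f(x))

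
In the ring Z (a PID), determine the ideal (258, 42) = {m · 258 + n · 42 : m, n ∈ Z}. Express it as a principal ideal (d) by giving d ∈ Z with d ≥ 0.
In the PID Z, (a, b) is generated by gcd(a, b). Compute gcd(258, 42) with the extended Euclidean algorithm, tracking rows (r, s, t) with s·258 + t·42 = r:
  row A: (258, 1, 0)   [1·258 + 0·42 = 258]
  row B: (42, 0, 1)   [0·258 + 1·42 = 42]
  258 = 6·42 + 6   → row C = row A − 6·row B = (6, 1, −6)   [check: 1·258 − 6·42 = 6]
  42 = 7·6 + 0   → remainder 0, stop. gcd = 6 (last nonzero row C).
So gcd(258, 42) = 6, with Bézout identity 1·258 − 6·42 = 6. Containment (⊇): the Bézout identity exhibits 6 as an element of (258, 42), giving (6) ⊆ (258, 42). Containment (⊆): since 6 | 258 and 6 | 42 (258 = 6·43, 42 = 6·7), every Z-linear combination of 258 and 42 is divisible by 6, so (258, 42) ⊆ (6). Therefore (258, 42) = (6), d = 6.

Final answer: (258, 42) = (6); d = 6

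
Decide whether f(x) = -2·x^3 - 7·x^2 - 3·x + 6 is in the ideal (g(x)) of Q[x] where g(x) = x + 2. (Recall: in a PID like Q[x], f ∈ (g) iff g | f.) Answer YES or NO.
In Q[x] the ideal (g) consists of all multiples of g, so f ∈ (g) iff g | f, i.e. iff the remainder of f on division by g is 0. Divide f by g (g is monic, so eliminate the leading term of the running remainder at each step):
  leading term -2·x^3: subtract (-2·x^2)·g(x) = -2·x^3 - 4·x^2, leaving -3·x^2 - 3·x + 6
  leading term -3·x^2: subtract (-3·x)·g(x) = -3·x^2 - 6·x, leaving 3·x + 6
  leading term 3·x: subtract (3)·g(x) = 3·x + 6, leaving 0
The remainder is 0, so f(x) = g(x) · h(x) with h(x) = -2·x^2 - 3·x + 3. Hence g | f, i.e. f ∈ (g).

Final answer: YES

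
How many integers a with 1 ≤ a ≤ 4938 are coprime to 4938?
The number of a ∈ {1, ..., 4938} with gcd(a, 4938) = 1 is by definition Euler's totient φ(4938). φ is multiplicative, with φ(p^e) = p^e − p^(e−1). Factorise 4938 = 2 · 3 · 823. Then
  φ(4938) = (2 − 1) · (3 − 1) · (823 − 1) = 1 · 2 · 822 = 1644.
So there are 1644 such integers.

Final answer: 1644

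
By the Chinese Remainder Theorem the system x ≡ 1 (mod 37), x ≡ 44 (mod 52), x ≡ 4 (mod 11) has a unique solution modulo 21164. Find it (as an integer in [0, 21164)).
The moduli 37, 52, 11 are pairwise coprime, so by the CRT there is a unique solution mod 37·52·11 = 21164.
Solve by successive substitution. Start with x ≡ 1 (mod 37).
  Combine with x ≡ 44 (mod 52): write x = 1 + 37·t and require 1 + 37·t ≡ 44 (mod 52), i.e. 37·t ≡ 44 − 1 ≡ 43 (mod 52). Since 37^(−1) ≡ 45 (mod 52), t ≡ 45·43 ≡ 11 (mod 52). So x ≡ 1 + 37·11 = 408 (mod 1924).
  Combine with x ≡ 4 (mod 11): write x = 408 + 1924·t and require 408 + 1924·t ≡ 4 (mod 11), i.e. 1924·t ≡ 4 − 408 ≡ 3 (mod 11). Since 1924^(−1) ≡ 10 (mod 11) (1924 ≡ 10 (mod 11)), t ≡ 10·3 ≡ 8 (mod 11). So x ≡ 408 + 1924·8 = 15800 (mod 21164).
Unique solution in [0, 21164): x = 15800.

Final answer: x ≡ 15800 (mod 21164); the representative in [0, 21164) is 15800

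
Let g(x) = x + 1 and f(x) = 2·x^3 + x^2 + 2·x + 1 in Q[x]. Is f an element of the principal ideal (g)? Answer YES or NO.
In Q[x] the ideal (g) consists of all multiples of g, so f ∈ (g) iff g | f, i.e. iff the remainder of f on division by g is 0. Divide f by g (g is monic, so eliminate the leading term of the running remainder at each step):
  leading term 2·x^3: subtract (2·x^2)·g(x) = 2·x^3 + 2·x^2, leaving -x^2 + 2·x + 1
  leading term -x^2: subtract (-x)·g(x) = -x^2 - x, leaving 3·x + 1
  leading term 3·x: subtract (3)·g(x) = 3·x + 3, leaving -2
The remainder r(x) = -2 ≠ 0 (and deg r < deg g), so g ∤ f, i.e. f ∉ (g).

Final answer: NO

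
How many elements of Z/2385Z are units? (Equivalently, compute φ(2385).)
Z/2385Z has φ(2385) = 1248 units

An element a ∈ Z/2385Z is a unit iff gcd(a, 2385) = 1, so the number of units is φ(2385). φ is multiplicative, with φ(p^e) = p^e − p^(e−1). Factorise 2385 = 3^2 · 5 · 53. Then
  φ(2385) = (3^2 − 3^1) · (5 − 1) · (53 − 1) = 6 · 4 · 52 = 1248.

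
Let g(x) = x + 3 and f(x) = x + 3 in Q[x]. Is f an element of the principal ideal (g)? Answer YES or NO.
YES

In Q[x] the ideal (g) consists of all multiples of g, so f ∈ (g) iff g | f, i.e. iff the remainder of f on division by g is 0. Divide f by g (g is monic, so eliminate the leading term of the running remainder at each step):
  leading term x: subtract (1)·g(x) = x + 3, leaving 0
The remainder is 0, so f(x) = g(x) · h(x) with h(x) = 1. Hence g | f, i.e. f ∈ (g).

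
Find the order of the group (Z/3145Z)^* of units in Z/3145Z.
(Z/3145Z)^* consists of the classes a with gcd(a, 3145) = 1, so its order is φ(3145). φ is multiplicative, with φ(p^e) = p^e − p^(e−1). Factorise 3145 = 5 · 17 · 37. Then
  φ(3145) = (5 − 1) · (17 − 1) · (37 − 1) = 4 · 16 · 36 = 2304.
Thus |(Z/3145Z)^*| = 2304.

Final answer: |(Z/3145Z)^*| = 2304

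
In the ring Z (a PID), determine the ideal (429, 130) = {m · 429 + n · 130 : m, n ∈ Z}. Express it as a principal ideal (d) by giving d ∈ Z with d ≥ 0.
In the PID Z, (a, b) is generated by gcd(a, b). Compute gcd(429, 130) with the extended Euclidean algorithm, tracking rows (r, s, t) with s·429 + t·130 = r:
  row A: (429, 1, 0)   [1·429 + 0·130 = 429]
  row B: (130, 0, 1)   [0·429 + 1·130 = 130]
  429 = 3·130 + 39   → row C = row A − 3·row B = (39, 1, −3)   [check: 1·429 − 3·130 = 39]
  130 = 3·39 + 13   → row D = row B − 3·row C = (13, −3, 10)   [check: −3·429 + 10·130 = 13]
  39 = 3·13 + 0   → remainder 0, stop. gcd = 13 (last nonzero row D).
So gcd(429, 130) = 13, with Bézout identity −3·429 + 10·130 = 13. Containment (⊇): the Bézout identity exhibits 13 as an element of (429, 130), giving (13) ⊆ (429, 130). Containment (⊆): since 13 | 429 and 13 | 130 (429 = 13·33, 130 = 13·10), every Z-linear combination of 429 and 130 is divisible by 13, so (429, 130) ⊆ (13). Therefore (429, 130) = (13), d = 13.

Final answer: (429, 130) = (13); d = 13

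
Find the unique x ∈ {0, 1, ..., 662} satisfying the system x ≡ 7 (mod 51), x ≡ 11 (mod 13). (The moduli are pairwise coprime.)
x ≡ 466 (mod 663); the representative in [0, 663) is 466

The moduli 51, 13 are pairwise coprime, so by the CRT there is a unique solution mod 51·13 = 663.
Solve by successive substitution. Start with x ≡ 7 (mod 51).
  Combine with x ≡ 11 (mod 13): write x = 7 + 51·t and require 7 + 51·t ≡ 11 (mod 13), i.e. 51·t ≡ 11 − 7 ≡ 4 (mod 13). Since 51^(−1) ≡ 12 (mod 13) (51 ≡ 12 (mod 13)), t ≡ 12·4 ≡ 9 (mod 13). So x ≡ 7 + 51·9 = 466 (mod 663).
Unique solution in [0, 663): x = 466.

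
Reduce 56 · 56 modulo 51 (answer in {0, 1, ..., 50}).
Reduce the factors first: 56 ≡ 5, 56 ≡ 5 (mod 51), so 56 · 56 ≡ 5 · 5 (mod 51). 5 · 5 = 25. Dividing by 51: 25 = 0·51 + 25. So (56 · 56) mod 51 = 25.

Final answer: 25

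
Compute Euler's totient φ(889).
φ is multiplicative, with φ(p^e) = p^e − p^(e−1). Factorise 889 = 7 · 127. Then
  φ(889) = (7 − 1) · (127 − 1) = 6 · 126 = 756.

Final answer: φ(889) = 756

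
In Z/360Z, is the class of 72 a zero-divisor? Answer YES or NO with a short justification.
gcd(72, 360) = 72 > 1, so 72 is not a unit in Z/360Z. In Z/nZ every nonzero non-unit is a zero-divisor: explicitly, take b = 360/gcd = 5 ≠ 0 (mod 360); then 72·5 = 360 = 1·360, i.e. 72·5 ≡ 0 (mod 360). So 72 is a zero-divisor.

Final answer: YES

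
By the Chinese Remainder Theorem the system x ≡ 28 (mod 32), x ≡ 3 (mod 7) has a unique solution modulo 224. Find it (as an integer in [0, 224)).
x ≡ 220 (mod 224); the representative in [0, 224) is 220

The moduli 32, 7 are pairwise coprime, so by the CRT there is a unique solution mod 32·7 = 224.
Solve by successive substitution. Start with x ≡ 28 (mod 32).
  Combine with x ≡ 3 (mod 7): write x = 28 + 32·t and require 28 + 32·t ≡ 3 (mod 7), i.e. 32·t ≡ 3 − 28 ≡ 3 (mod 7). Since 32^(−1) ≡ 2 (mod 7) (32 ≡ 4 (mod 7)), t ≡ 2·3 ≡ 6 (mod 7). So x ≡ 28 + 32·6 = 220 (mod 224).
Unique solution in [0, 224): x = 220.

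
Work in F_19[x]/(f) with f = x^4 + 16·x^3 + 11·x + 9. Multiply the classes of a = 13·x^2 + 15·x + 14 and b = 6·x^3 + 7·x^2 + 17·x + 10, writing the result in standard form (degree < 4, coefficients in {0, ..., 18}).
a · b ≡ 2·x^3 + 5·x^2 + 4·x + 15 (mod f(x))

Multiply as integer polynomials: a · b = 78·x^5 + 181·x^4 + 410·x^3 + 483·x^2 + 388·x + 140. Reducing coefficients mod 19: a · b ≡ 2·x^5 + 10·x^4 + 11·x^3 + 8·x^2 + 8·x + 7. Now divide by f(x) = x^4 + 16·x^3 + 11·x + 9 in F_19[x], eliminating the leading term at each step:
  leading term 2·x^5: subtract (2·x)·f(x) = 2·x^5 + 13·x^4 + 3·x^2 + 18·x, leaving 16·x^4 + 11·x^3 + 5·x^2 + 9·x + 7 (coefficients mod 19)
  leading term 16·x^4: subtract (16)·f(x) = 16·x^4 + 9·x^3 + 5·x + 11, leaving 2·x^3 + 5·x^2 + 4·x + 15 (coefficients mod 19)
The degree is now < 4, so this is the remainder. Hence a · b ≡ 2·x^3 + 5·x^2 + 4·x + 15 in F_19[x]/(f).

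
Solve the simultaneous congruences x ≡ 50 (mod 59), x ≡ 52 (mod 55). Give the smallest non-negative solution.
The moduli 59, 55 are pairwise coprime, so by the CRT there is a unique solution mod 59·55 = 3245.
Solve by successive substitution. Start with x ≡ 50 (mod 59).
  Combine with x ≡ 52 (mod 55): write x = 50 + 59·t and require 50 + 59·t ≡ 52 (mod 55), i.e. 59·t ≡ 52 − 50 ≡ 2 (mod 55). Since 59^(−1) ≡ 14 (mod 55) (59 ≡ 4 (mod 55)), t ≡ 14·2 ≡ 28 (mod 55). So x ≡ 50 + 59·28 = 1702 (mod 3245).
Unique solution in [0, 3245): x = 1702.

Final answer: x ≡ 1702 (mod 3245); the representative in [0, 3245) is 1702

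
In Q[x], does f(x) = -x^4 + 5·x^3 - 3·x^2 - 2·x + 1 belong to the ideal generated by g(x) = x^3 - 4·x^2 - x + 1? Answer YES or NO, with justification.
YES

In Q[x] the ideal (g) consists of all multiples of g, so f ∈ (g) iff g | f, i.e. iff the remainder of f on division by g is 0. Divide f by g (g is monic, so eliminate the leading term of the running remainder at each step):
  leading term -x^4: subtract (-x)·g(x) = -x^4 + 4·x^3 + x^2 - x, leaving x^3 - 4·x^2 - x + 1
  leading term x^3: subtract (1)·g(x) = x^3 - 4·x^2 - x + 1, leaving 0
The remainder is 0, so f(x) = g(x) · h(x) with h(x) = 1 - x. Hence g | f, i.e. f ∈ (g).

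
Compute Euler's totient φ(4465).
φ is multiplicative, with φ(p^e) = p^e − p^(e−1). Factorise 4465 = 5 · 19 · 47. Then
  φ(4465) = (5 − 1) · (19 − 1) · (47 − 1) = 4 · 18 · 46 = 3312.

Final answer: φ(4465) = 3312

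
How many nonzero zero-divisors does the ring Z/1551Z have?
Z/1551Z has 630 nonzero zero-divisors

In Z/1551Z each nonzero element is either a unit (gcd with 1551 is 1) or a zero-divisor (gcd > 1). The number of units is φ(1551): factorise 1551 = 3 · 11 · 47, so φ(1551) = (3 − 1) · (11 − 1) · (47 − 1) = 2 · 10 · 46 = 920. The nonzero elements number 1551 − 1 = 1550. Hence the nonzero zero-divisors number 1550 − 920 = 630.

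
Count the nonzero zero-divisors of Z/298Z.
Z/298Z has 149 nonzero zero-divisors

In Z/298Z each nonzero element is either a unit (gcd with 298 is 1) or a zero-divisor (gcd > 1). The number of units is φ(298): factorise 298 = 2 · 149, so φ(298) = (2 − 1) · (149 − 1) = 1 · 148 = 148. The nonzero elements number 298 − 1 = 297. Hence the nonzero zero-divisors number 297 − 148 = 149.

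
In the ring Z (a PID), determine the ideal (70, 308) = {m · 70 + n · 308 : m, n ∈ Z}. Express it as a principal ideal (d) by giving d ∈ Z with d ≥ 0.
(70, 308) = (14); d = 14

In the PID Z, (a, b) is generated by gcd(a, b). Compute gcd(308, 70) with the extended Euclidean algorithm, tracking rows (r, s, t) with s·308 + t·70 = r:
  row A: (308, 1, 0)   [1·308 + 0·70 = 308]
  row B: (70, 0, 1)   [0·308 + 1·70 = 70]
  308 = 4·70 + 28   → row C = row A − 4·row B = (28, 1, −4)   [check: 1·308 − 4·70 = 28]
  70 = 2·28 + 14   → row D = row B − 2·row C = (14, −2, 9)   [check: −2·308 + 9·70 = 14]
  28 = 2·14 + 0   → remainder 0, stop. gcd = 14 (last nonzero row D).
So gcd(70, 308) = 14, with Bézout identity −2·308 + 9·70 = 14. Containment (⊇): the Bézout identity exhibits 14 as an element of (70, 308), giving (14) ⊆ (70, 308). Containment (⊆): since 14 | 70 and 14 | 308 (70 = 14·5, 308 = 14·22), every Z-linear combination of 70 and 308 is divisible by 14, so (70, 308) ⊆ (14). Therefore (70, 308) = (14), d = 14.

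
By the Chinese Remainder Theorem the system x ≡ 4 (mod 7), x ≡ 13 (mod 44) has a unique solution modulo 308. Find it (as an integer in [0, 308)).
The moduli 7, 44 are pairwise coprime, so by the CRT there is a unique solution mod 7·44 = 308.
Solve by successive substitution. Start with x ≡ 4 (mod 7).
  Combine with x ≡ 13 (mod 44): write x = 4 + 7·t and require 4 + 7·t ≡ 13 (mod 44), i.e. 7·t ≡ 13 − 4 ≡ 9 (mod 44). Since 7^(−1) ≡ 19 (mod 44), t ≡ 19·9 ≡ 39 (mod 44). So x ≡ 4 + 7·39 = 277 (mod 308).
Unique solution in [0, 308): x = 277.

Final answer: x ≡ 277 (mod 308); the representative in [0, 308) is 277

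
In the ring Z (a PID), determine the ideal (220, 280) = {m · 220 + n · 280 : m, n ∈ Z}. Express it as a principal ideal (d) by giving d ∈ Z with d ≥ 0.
In the PID Z, (a, b) is generated by gcd(a, b). Compute gcd(280, 220) with the extended Euclidean algorithm, tracking rows (r, s, t) with s·280 + t·220 = r:
  row A: (280, 1, 0)   [1·280 + 0·220 = 280]
  row B: (220, 0, 1)   [0·280 + 1·220 = 220]
  280 = 1·220 + 60   → row C = row A − 1·row B = (60, 1, −1)   [check: 1·280 − 1·220 = 60]
  220 = 3·60 + 40   → row D = row B − 3·row C = (40, −3, 4)   [check: −3·280 + 4·220 = 40]
  60 = 1·40 + 20   → row E = row C − 1·row D = (20, 4, −5)   [check: 4·280 − 5·220 = 20]
  40 = 2·20 + 0   → remainder 0, stop. gcd = 20 (last nonzero row E).
So gcd(220, 280) = 20, with Bézout identity 4·280 − 5·220 = 20. Containment (⊇): the Bézout identity exhibits 20 as an element of (220, 280), giving (20) ⊆ (220, 280). Containment (⊆): since 20 | 220 and 20 | 280 (220 = 20·11, 280 = 20·14), every Z-linear combination of 220 and 280 is divisible by 20, so (220, 280) ⊆ (20). Therefore (220, 280) = (20), d = 20.

Final answer: (220, 280) = (20); d = 20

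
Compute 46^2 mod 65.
Use repeated squaring. Binary(2) = 10. Walk through the bits of the exponent 2 left-to-right: at each bit after the leading one, square the running value, then multiply by 46 if the bit is 1 (always reducing mod 65):
  bit 1 = 1 (leading): start with 46.
  bit 2 = 0: square 46^2 = 2116 ≡ 36 (mod 65).
Final value: 46^2 ≡ 36 (mod 65).

Final answer: 36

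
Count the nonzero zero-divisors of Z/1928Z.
Z/1928Z has 967 nonzero zero-divisors

In Z/1928Z each nonzero element is either a unit (gcd with 1928 is 1) or a zero-divisor (gcd > 1). The number of units is φ(1928): factorise 1928 = 2^3 · 241, so φ(1928) = (2^3 − 2^2) · (241 − 1) = 4 · 240 = 960. The nonzero elements number 1928 − 1 = 1927. Hence the nonzero zero-divisors number 1927 − 960 = 967.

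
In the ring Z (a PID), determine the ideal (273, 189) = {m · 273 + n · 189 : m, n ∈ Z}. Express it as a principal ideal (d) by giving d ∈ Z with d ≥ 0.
(273, 189) = (21); d = 21

In the PID Z, (a, b) is generated by gcd(a, b). Compute gcd(273, 189) with the extended Euclidean algorithm, tracking rows (r, s, t) with s·273 + t·189 = r:
  row A: (273, 1, 0)   [1·273 + 0·189 = 273]
  row B: (189, 0, 1)   [0·273 + 1·189 = 189]
  273 = 1·189 + 84   → row C = row A − 1·row B = (84, 1, −1)   [check: 1·273 − 1·189 = 84]
  189 = 2·84 + 21   → row D = row B − 2·row C = (21, −2, 3)   [check: −2·273 + 3·189 = 21]
  84 = 4·21 + 0   → remainder 0, stop. gcd = 21 (last nonzero row D).
So gcd(273, 189) = 21, with Bézout identity −2·273 + 3·189 = 21. Containment (⊇): the Bézout identity exhibits 21 as an element of (273, 189), giving (21) ⊆ (273, 189). Containment (⊆): since 21 | 273 and 21 | 189 (273 = 21·13, 189 = 21·9), every Z-linear combination of 273 and 189 is divisible by 21, so (273, 189) ⊆ (21). Therefore (273, 189) = (21), d = 21.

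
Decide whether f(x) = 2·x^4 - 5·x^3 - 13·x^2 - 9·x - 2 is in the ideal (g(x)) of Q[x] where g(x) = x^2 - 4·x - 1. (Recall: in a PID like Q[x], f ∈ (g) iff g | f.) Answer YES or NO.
In Q[x] the ideal (g) consists of all multiples of g, so f ∈ (g) iff g | f, i.e. iff the remainder of f on division by g is 0. Divide f by g (g is monic, so eliminate the leading term of the running remainder at each step):
  leading term 2·x^4: subtract (2·x^2)·g(x) = 2·x^4 - 8·x^3 - 2·x^2, leaving 3·x^3 - 11·x^2 - 9·x - 2
  leading term 3·x^3: subtract (3·x)·g(x) = 3·x^3 - 12·x^2 - 3·x, leaving x^2 - 6·x - 2
  leading term x^2: subtract (1)·g(x) = x^2 - 4·x - 1, leaving -2·x - 1
The remainder r(x) = -2·x - 1 ≠ 0 (and deg r < deg g), so g ∤ f, i.e. f ∉ (g).

Final answer: NO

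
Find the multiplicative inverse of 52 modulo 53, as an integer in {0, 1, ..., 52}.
Apply the extended Euclidean algorithm to (53, 52), tracking rows (r, s, t) with s·53 + t·52 = r. Each division r_prev = q·r_cur + r_new produces the new row as (previous row) − q·(current row):
  row A: (53, 1, 0)   [1·53 + 0·52 = 53]
  row B: (52, 0, 1)   [0·53 + 1·52 = 52]
  53 = 1·52 + 1   → row C = row A − 1·row B = (1, 1, −1)   [check: 1·53 − 1·52 = 1]
  52 = 52·1 + 0   → remainder 0, stop. gcd = 1 (last nonzero row C).
The gcd is 1, so 52 is invertible mod 53. The last nonzero row gives 1·53 − 1·52 = 1, so t = −1. So 52^(−1) ≡ −1 ≡ 52 (mod 53). Verify: 52 · 52 = 2704 ≡ 1 (mod 53). ✓

Final answer: 52^(−1) ≡ 52 (mod 53)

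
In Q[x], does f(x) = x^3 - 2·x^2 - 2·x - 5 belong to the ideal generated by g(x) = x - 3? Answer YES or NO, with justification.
In Q[x] the ideal (g) consists of all multiples of g, so f ∈ (g) iff g | f, i.e. iff the remainder of f on division by g is 0. Divide f by g (g is monic, so eliminate the leading term of the running remainder at each step):
  leading term x^3: subtract (x^2)·g(x) = x^3 - 3·x^2, leaving x^2 - 2·x - 5
  leading term x^2: subtract (x)·g(x) = x^2 - 3·x, leaving x - 5
  leading term x: subtract (1)·g(x) = x - 3, leaving -2
The remainder r(x) = -2 ≠ 0 (and deg r < deg g), so g ∤ f, i.e. f ∉ (g).

Final answer: NO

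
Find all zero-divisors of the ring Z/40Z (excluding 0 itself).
nonzero zero-divisors of Z/40Z = {2, 4, 5, 6, 8, 10, 12, 14, 15, 16, 18, 20, 22, 24, 25, 26, 28, 30, 32, 34, 35, 36, 38}

An element a ∈ Z/40Z (with a ≠ 0) is a zero-divisor iff gcd(a, 40) > 1 (because a is a unit precisely when gcd(a, n) = 1, and in Z/nZ every nonzero, non-unit element is a zero-divisor). Scan a = 1, ..., 39 and keep those with gcd(a, 40) > 1:
  gcd(2, 40) = 2, gcd(4, 40) = 4, gcd(5, 40) = 5, gcd(6, 40) = 2, gcd(8, 40) = 8, gcd(10, 40) = 10, gcd(12, 40) = 4, gcd(14, 40) = 2, gcd(15, 40) = 5, gcd(16, 40) = 8, gcd(18, 40) = 2, gcd(20, 40) = 20, gcd(22, 40) = 2, gcd(24, 40) = 8, gcd(25, 40) = 5, gcd(26, 40) = 2, gcd(28, 40) = 4, gcd(30, 40) = 10, gcd(32, 40) = 8, gcd(34, 40) = 2, gcd(35, 40) = 5, gcd(36, 40) = 4, gcd(38, 40) = 2.
All other a ∈ {1, ..., 39} have gcd(a, 40) = 1 and are units. So the nonzero zero-divisors are exactly the 23 values of a appearing in this scan.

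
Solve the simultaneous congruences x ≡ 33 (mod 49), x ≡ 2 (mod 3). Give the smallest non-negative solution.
The moduli 49, 3 are pairwise coprime, so by the CRT there is a unique solution mod 49·3 = 147.
Solve by successive substitution. Start with x ≡ 33 (mod 49).
  Combine with x ≡ 2 (mod 3): write x = 33 + 49·t and require 33 + 49·t ≡ 2 (mod 3), i.e. 49·t ≡ 2 − 33 ≡ 2 (mod 3). Since 49^(−1) ≡ 1 (mod 3) (49 ≡ 1 (mod 3)), t ≡ 1·2 ≡ 2 (mod 3). So x ≡ 33 + 49·2 = 131 (mod 147).
Unique solution in [0, 147): x = 131.

Final answer: x ≡ 131 (mod 147); the representative in [0, 147) is 131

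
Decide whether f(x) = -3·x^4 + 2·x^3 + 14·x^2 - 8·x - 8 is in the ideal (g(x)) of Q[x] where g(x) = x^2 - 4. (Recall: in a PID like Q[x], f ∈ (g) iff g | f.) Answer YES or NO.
In Q[x] the ideal (g) consists of all multiples of g, so f ∈ (g) iff g | f, i.e. iff the remainder of f on division by g is 0. Divide f by g (g is monic, so eliminate the leading term of the running remainder at each step):
  leading term -3·x^4: subtract (-3·x^2)·g(x) = -3·x^4 + 12·x^2, leaving 2·x^3 + 2·x^2 - 8·x - 8
  leading term 2·x^3: subtract (2·x)·g(x) = 2·x^3 - 8·x, leaving 2·x^2 - 8
  leading term 2·x^2: subtract (2)·g(x) = 2·x^2 - 8, leaving 0
The remainder is 0, so f(x) = g(x) · h(x) with h(x) = -3·x^2 + 2·x + 2. Hence g | f, i.e. f ∈ (g).

Final answer: YES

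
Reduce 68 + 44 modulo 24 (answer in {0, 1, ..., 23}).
16

Reduce the summands first: 68 ≡ 20, 44 ≡ 20 (mod 24), so 68 + 44 ≡ 20 + 20 (mod 24). 20 + 20 = 40; 40 = 1·24 + 16, so (68 + 44) mod 24 = 16.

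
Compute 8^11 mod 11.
Use repeated squaring. Binary(11) = 1011. Walk through the bits of the exponent 11 left-to-right: at each bit after the leading one, square the running value, then multiply by 8 if the bit is 1 (always reducing mod 11):
  bit 1 = 1 (leading): start with 8.
  bit 2 = 0: square 8^2 = 64 ≡ 9 (mod 11).
  bit 3 = 1: square 9^2 = 81 ≡ 4; bit is 1, so multiply 4·8 = 32 ≡ 10 (mod 11).
  bit 4 = 1: square 10^2 = 100 ≡ 1; bit is 1, so multiply 1·8 = 8 (mod 11).
Final value: 8^11 ≡ 8 (mod 11).

Final answer: 8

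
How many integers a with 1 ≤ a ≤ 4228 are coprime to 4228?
1800

The number of a ∈ {1, ..., 4228} with gcd(a, 4228) = 1 is by definition Euler's totient φ(4228). φ is multiplicative, with φ(p^e) = p^e − p^(e−1). Factorise 4228 = 2^2 · 7 · 151. Then
  φ(4228) = (2^2 − 2^1) · (7 − 1) · (151 − 1) = 2 · 6 · 150 = 1800.
So there are 1800 such integers.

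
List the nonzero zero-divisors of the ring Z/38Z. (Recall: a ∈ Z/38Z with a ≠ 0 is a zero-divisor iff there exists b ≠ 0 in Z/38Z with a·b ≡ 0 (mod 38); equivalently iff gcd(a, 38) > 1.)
nonzero zero-divisors of Z/38Z = {2, 4, 6, 8, 10, 12, 14, 16, 18, 19, 20, 22, 24, 26, 28, 30, 32, 34, 36}

An element a ∈ Z/38Z (with a ≠ 0) is a zero-divisor iff gcd(a, 38) > 1 (because a is a unit precisely when gcd(a, n) = 1, and in Z/nZ every nonzero, non-unit element is a zero-divisor). Scan a = 1, ..., 37 and keep those with gcd(a, 38) > 1:
  gcd(2, 38) = 2, gcd(4, 38) = 2, gcd(6, 38) = 2, gcd(8, 38) = 2, gcd(10, 38) = 2, gcd(12, 38) = 2, gcd(14, 38) = 2, gcd(16, 38) = 2, gcd(18, 38) = 2, gcd(19, 38) = 19, gcd(20, 38) = 2, gcd(22, 38) = 2, gcd(24, 38) = 2, gcd(26, 38) = 2, gcd(28, 38) = 2, gcd(30, 38) = 2, gcd(32, 38) = 2, gcd(34, 38) = 2, gcd(36, 38) = 2.
All other a ∈ {1, ..., 37} have gcd(a, 38) = 1 and are units. So the nonzero zero-divisors are exactly the 19 values of a appearing in this scan.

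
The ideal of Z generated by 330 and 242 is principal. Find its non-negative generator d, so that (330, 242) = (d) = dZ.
In the PID Z, (a, b) is generated by gcd(a, b). Compute gcd(330, 242) with the extended Euclidean algorithm, tracking rows (r, s, t) with s·330 + t·242 = r:
  row A: (330, 1, 0)   [1·330 + 0·242 = 330]
  row B: (242, 0, 1)   [0·330 + 1·242 = 242]
  330 = 1·242 + 88   → row C = row A − 1·row B = (88, 1, −1)   [check: 1·330 − 1·242 = 88]
  242 = 2·88 + 66   → row D = row B − 2·row C = (66, −2, 3)   [check: −2·330 + 3·242 = 66]
  88 = 1·66 + 22   → row E = row C − 1·row D = (22, 3, −4)   [check: 3·330 − 4·242 = 22]
  66 = 3·22 + 0   → remainder 0, stop. gcd = 22 (last nonzero row E).
So gcd(330, 242) = 22, with Bézout identity 3·330 − 4·242 = 22. Containment (⊇): the Bézout identity exhibits 22 as an element of (330, 242), giving (22) ⊆ (330, 242). Containment (⊆): since 22 | 330 and 22 | 242 (330 = 22·15, 242 = 22·11), every Z-linear combination of 330 and 242 is divisible by 22, so (330, 242) ⊆ (22). Therefore (330, 242) = (22), d = 22.

Final answer: (330, 242) = (22); d = 22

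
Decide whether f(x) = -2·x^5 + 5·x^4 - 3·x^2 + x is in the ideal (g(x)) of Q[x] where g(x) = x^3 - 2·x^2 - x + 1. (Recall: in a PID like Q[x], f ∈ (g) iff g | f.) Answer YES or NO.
YES

In Q[x] the ideal (g) consists of all multiples of g, so f ∈ (g) iff g | f, i.e. iff the remainder of f on division by g is 0. Divide f by g (g is monic, so eliminate the leading term of the running remainder at each step):
  leading term -2·x^5: subtract (-2·x^2)·g(x) = -2·x^5 + 4·x^4 + 2·x^3 - 2·x^2, leaving x^4 - 2·x^3 - x^2 + x
  leading term x^4: subtract (x)·g(x) = x^4 - 2·x^3 - x^2 + x, leaving 0
The remainder is 0, so f(x) = g(x) · h(x) with h(x) = -2·x^2 + x. Hence g | f, i.e. f ∈ (g).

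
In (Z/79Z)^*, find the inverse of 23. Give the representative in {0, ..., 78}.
23^(−1) ≡ 55 (mod 79)

Apply the extended Euclidean algorithm to (79, 23), tracking rows (r, s, t) with s·79 + t·23 = r. Each division r_prev = q·r_cur + r_new produces the new row as (previous row) − q·(current row):
  row A: (79, 1, 0)   [1·79 + 0·23 = 79]
  row B: (23, 0, 1)   [0·79 + 1·23 = 23]
  79 = 3·23 + 10   → row C = row A − 3·row B = (10, 1, −3)   [check: 1·79 − 3·23 = 10]
  23 = 2·10 + 3   → row D = row B − 2·row C = (3, −2, 7)   [check: −2·79 + 7·23 = 3]
  10 = 3·3 + 1   → row E = row C − 3·row D = (1, 7, −24)   [check: 7·79 − 24·23 = 1]
  3 = 3·1 + 0   → remainder 0, stop. gcd = 1 (last nonzero row E).
The gcd is 1, so 23 is invertible mod 79. The last nonzero row gives 7·79 − 24·23 = 1, so t = −24. So 23^(−1) ≡ −24 ≡ 55 (mod 79). Verify: 23 · 55 = 1265 ≡ 1 (mod 79). ✓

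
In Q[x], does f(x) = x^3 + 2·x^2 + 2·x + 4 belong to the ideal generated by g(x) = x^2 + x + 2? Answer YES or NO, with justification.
NO

In Q[x] the ideal (g) consists of all multiples of g, so f ∈ (g) iff g | f, i.e. iff the remainder of f on division by g is 0. Divide f by g (g is monic, so eliminate the leading term of the running remainder at each step):
  leading term x^3: subtract (x)·g(x) = x^3 + x^2 + 2·x, leaving x^2 + 4
  leading term x^2: subtract (1)·g(x) = x^2 + x + 2, leaving 2 - x
The remainder r(x) = 2 - x ≠ 0 (and deg r < deg g), so g ∤ f, i.e. f ∉ (g).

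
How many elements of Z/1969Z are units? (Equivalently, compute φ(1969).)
Z/1969Z has φ(1969) = 1780 units

An element a ∈ Z/1969Z is a unit iff gcd(a, 1969) = 1, so the number of units is φ(1969). φ is multiplicative, with φ(p^e) = p^e − p^(e−1). Factorise 1969 = 11 · 179. Then
  φ(1969) = (11 − 1) · (179 − 1) = 10 · 178 = 1780.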